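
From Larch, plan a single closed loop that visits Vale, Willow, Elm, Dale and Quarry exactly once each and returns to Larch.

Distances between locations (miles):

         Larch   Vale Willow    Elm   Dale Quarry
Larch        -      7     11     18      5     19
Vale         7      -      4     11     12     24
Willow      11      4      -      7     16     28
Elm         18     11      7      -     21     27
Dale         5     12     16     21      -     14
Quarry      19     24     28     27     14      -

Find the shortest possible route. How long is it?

Larch → Vale → Willow → Elm → Dale → Quarry → Larch: 7+4+7+21+14+19 = 72
Larch → Vale → Willow → Elm → Quarry → Dale → Larch: 7+4+7+27+14+5 = 64
Larch → Vale → Willow → Dale → Elm → Quarry → Larch: 7+4+16+21+27+19 = 94
Larch → Vale → Willow → Dale → Quarry → Elm → Larch: 7+4+16+14+27+18 = 86
Larch → Vale → Willow → Quarry → Elm → Dale → Larch: 7+4+28+27+21+5 = 92
Larch → Vale → Willow → Quarry → Dale → Elm → Larch: 7+4+28+14+21+18 = 92
Larch → Vale → Elm → Willow → Dale → Quarry → Larch: 7+11+7+16+14+19 = 74
Larch → Vale → Elm → Willow → Quarry → Dale → Larch: 7+11+7+28+14+5 = 72
Larch → Vale → Elm → Dale → Willow → Quarry → Larch: 7+11+21+16+28+19 = 102
Larch → Vale → Elm → Dale → Quarry → Willow → Larch: 7+11+21+14+28+11 = 92
Larch → Vale → Elm → Quarry → Willow → Dale → Larch: 7+11+27+28+16+5 = 94
Larch → Vale → Elm → Quarry → Dale → Willow → Larch: 7+11+27+14+16+11 = 86
Larch → Vale → Dale → Willow → Elm → Quarry → Larch: 7+12+16+7+27+19 = 88
Larch → Vale → Dale → Willow → Quarry → Elm → Larch: 7+12+16+28+27+18 = 108
… (46 more)
The minimum is 64.
One optimal route: Larch → Vale → Willow → Elm → Quarry → Dale → Larch (or its reverse).

Minimum total distance: 64 miles.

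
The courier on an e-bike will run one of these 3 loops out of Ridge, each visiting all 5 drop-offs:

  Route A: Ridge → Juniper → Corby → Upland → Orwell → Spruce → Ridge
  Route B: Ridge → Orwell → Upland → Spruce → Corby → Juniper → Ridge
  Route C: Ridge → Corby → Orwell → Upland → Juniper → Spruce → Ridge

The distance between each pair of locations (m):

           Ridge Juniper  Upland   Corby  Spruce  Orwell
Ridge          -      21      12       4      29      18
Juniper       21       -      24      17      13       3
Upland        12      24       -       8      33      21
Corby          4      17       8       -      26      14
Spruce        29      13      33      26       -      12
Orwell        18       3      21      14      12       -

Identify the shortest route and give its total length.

Route A: 21 + 17 + 8 + 21 + 12 + 29 = 108
Route B: 18 + 21 + 33 + 26 + 17 + 21 = 136
Route C: 4 + 14 + 21 + 24 + 13 + 29 = 105

105 m — Route C is the shortest.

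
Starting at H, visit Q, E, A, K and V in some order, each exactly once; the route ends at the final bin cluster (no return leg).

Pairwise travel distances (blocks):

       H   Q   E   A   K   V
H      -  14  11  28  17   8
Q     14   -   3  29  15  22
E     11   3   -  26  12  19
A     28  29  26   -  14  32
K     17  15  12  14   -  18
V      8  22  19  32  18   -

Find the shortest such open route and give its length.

59 blocks — the minimum one-way total.

There are 5! = 120 possible orderings.
H - Q - E - A - K - V: 14+3+26+14+18 = 75
H - Q - E - A - V - K: 14+3+26+32+18 = 93
H - Q - E - K - A - V: 14+3+12+14+32 = 75
H - Q - E - K - V - A: 14+3+12+18+32 = 79
H - Q - E - V - A - K: 14+3+19+32+14 = 82
H - Q - E - V - K - A: 14+3+19+18+14 = 68
H - Q - A - E - K - V: 14+29+26+12+18 = 99
H - Q - A - E - V - K: 14+29+26+19+18 = 106
H - Q - A - K - E - V: 14+29+14+12+19 = 88
H - Q - A - K - V - E: 14+29+14+18+19 = 94
H - Q - A - V - E - K: 14+29+32+19+12 = 106
H - Q - A - V - K - E: 14+29+32+18+12 = 105
H - Q - K - E - A - V: 14+15+12+26+32 = 99
H - Q - K - E - V - A: 14+15+12+19+32 = 92
… (106 more)
H - V - Q - E - K - A: 8+22+3+12+14 = 59  ← best
The minimum is 59.
One shortest path: H → V → Q → E → K → A.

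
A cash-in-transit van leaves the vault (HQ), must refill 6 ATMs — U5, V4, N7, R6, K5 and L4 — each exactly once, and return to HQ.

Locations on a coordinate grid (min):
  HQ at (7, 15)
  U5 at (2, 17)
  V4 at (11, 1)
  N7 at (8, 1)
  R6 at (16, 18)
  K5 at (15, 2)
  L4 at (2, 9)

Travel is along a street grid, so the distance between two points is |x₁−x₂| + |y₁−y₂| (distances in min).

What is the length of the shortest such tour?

66 min — the shortest possible round trip.

With 6 stops there are 6!/2 = 360 distinct round trips (a route and its reverse cost the same).
HQ→U5→V4→N7→R6→K5→L4→HQ: 7+25+3+25+17+20+11 = 108
HQ→U5→V4→N7→R6→L4→K5→HQ: 7+25+3+25+23+20+21 = 124
HQ→U5→V4→N7→K5→R6→L4→HQ: 7+25+3+8+17+23+11 = 94
HQ→U5→V4→N7→K5→L4→R6→HQ: 7+25+3+8+20+23+12 = 98
HQ→U5→V4→N7→L4→R6→K5→HQ: 7+25+3+14+23+17+21 = 110
HQ→U5→V4→N7→L4→K5→R6→HQ: 7+25+3+14+20+17+12 = 98
HQ→U5→V4→R6→N7→K5→L4→HQ: 7+25+22+25+8+20+11 = 118
HQ→U5→V4→R6→N7→L4→K5→HQ: 7+25+22+25+14+20+21 = 134
… (352 more)
HQ→U5→L4→N7→V4→K5→R6→HQ: 7+8+14+3+5+17+12 = 66  ← best
The minimum is 66.
One optimal route: HQ → U5 → L4 → N7 → V4 → K5 → R6 → HQ (or its reverse).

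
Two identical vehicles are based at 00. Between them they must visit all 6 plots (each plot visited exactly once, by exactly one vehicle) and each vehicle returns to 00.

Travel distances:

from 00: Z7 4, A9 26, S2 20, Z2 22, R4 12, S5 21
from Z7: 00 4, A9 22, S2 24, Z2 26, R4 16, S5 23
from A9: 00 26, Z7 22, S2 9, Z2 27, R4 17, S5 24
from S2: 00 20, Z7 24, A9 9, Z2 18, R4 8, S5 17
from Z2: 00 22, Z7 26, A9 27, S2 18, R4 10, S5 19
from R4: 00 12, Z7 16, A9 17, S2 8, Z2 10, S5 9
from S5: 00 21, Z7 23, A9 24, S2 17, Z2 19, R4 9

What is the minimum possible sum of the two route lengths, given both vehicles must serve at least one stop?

There are 2^5 − 1 = 31 ways to divide the 6 stops into two non-empty groups. For each, the best each vehicle can do is its own shortest tour through its group:
  {Z7} + {A9, S2, Z2, R4, S5}: 8 + 93 = 101
  {A9} + {Z7, S2, Z2, R4, S5}: 52 + 84 = 136
  {Z7, A9} + {S2, Z2, R4, S5}: 52 + 78 = 130
  {S2} + {Z7, A9, Z2, R4, S5}: 40 + 91 = 131
  {Z7, S2} + {A9, Z2, R4, S5}: 48 + 91 = 139
  {A9, S2} + {Z7, Z2, R4, S5}: 55 + 68 = 123
  … (31 splits in total)
Best: vehicle 1 00 → Z7 → 00 = 8; vehicle 2 00 → A9 → S2 → Z2 → R4 → S5 → 00 = 93; combined 101.

101 — the smallest possible combined total.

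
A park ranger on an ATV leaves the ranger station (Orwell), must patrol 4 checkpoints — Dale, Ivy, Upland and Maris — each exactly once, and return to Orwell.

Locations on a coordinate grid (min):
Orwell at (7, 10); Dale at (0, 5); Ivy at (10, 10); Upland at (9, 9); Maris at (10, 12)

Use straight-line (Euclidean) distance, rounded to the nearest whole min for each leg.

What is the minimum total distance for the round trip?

Minimum total distance: 26 min.

With 4 stops there are 4!/2 = 12 distinct round trips (a route and its reverse cost the same).
Orwell-Dale-Ivy-Upland-Maris-Orwell: 9+11+1+3+4 = 28
Orwell-Dale-Ivy-Maris-Upland-Orwell: 9+11+2+3+2 = 27
Orwell-Dale-Upland-Ivy-Maris-Orwell: 9+10+1+2+4 = 26
Orwell-Dale-Upland-Maris-Ivy-Orwell: 9+10+3+2+3 = 27
Orwell-Dale-Maris-Ivy-Upland-Orwell: 9+12+2+1+2 = 26
Orwell-Dale-Maris-Upland-Ivy-Orwell: 9+12+3+1+3 = 28
Orwell-Ivy-Dale-Upland-Maris-Orwell: 3+11+10+3+4 = 31
Orwell-Ivy-Dale-Maris-Upland-Orwell: 3+11+12+3+2 = 31
Orwell-Ivy-Upland-Dale-Maris-Orwell: 3+1+10+12+4 = 30
Orwell-Ivy-Maris-Dale-Upland-Orwell: 3+2+12+10+2 = 29
Orwell-Upland-Dale-Ivy-Maris-Orwell: 2+10+11+2+4 = 29
Orwell-Upland-Ivy-Dale-Maris-Orwell: 2+1+11+12+4 = 30
The minimum is 26.
One optimal route: Orwell → Dale → Upland → Ivy → Maris → Orwell (or its reverse).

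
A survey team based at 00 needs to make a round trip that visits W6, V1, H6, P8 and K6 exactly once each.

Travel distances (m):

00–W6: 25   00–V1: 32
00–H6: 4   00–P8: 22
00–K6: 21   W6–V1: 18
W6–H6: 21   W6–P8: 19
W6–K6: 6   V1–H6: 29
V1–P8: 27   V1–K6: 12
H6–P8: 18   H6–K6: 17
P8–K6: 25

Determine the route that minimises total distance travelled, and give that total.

Minimum total distance: 91 m.

With 5 stops there are 5!/2 = 60 distinct round trips (a route and its reverse cost the same).
00-W6-V1-H6-P8-K6-00: 25+18+29+18+25+21 = 136
00-W6-V1-H6-K6-P8-00: 25+18+29+17+25+22 = 136
00-W6-V1-P8-H6-K6-00: 25+18+27+18+17+21 = 126
00-W6-V1-P8-K6-H6-00: 25+18+27+25+17+4 = 116
00-W6-V1-K6-H6-P8-00: 25+18+12+17+18+22 = 112
00-W6-V1-K6-P8-H6-00: 25+18+12+25+18+4 = 102
00-W6-H6-V1-P8-K6-00: 25+21+29+27+25+21 = 148
00-W6-H6-V1-K6-P8-00: 25+21+29+12+25+22 = 134
00-W6-H6-P8-V1-K6-00: 25+21+18+27+12+21 = 124
00-W6-H6-P8-K6-V1-00: 25+21+18+25+12+32 = 133
00-W6-H6-K6-V1-P8-00: 25+21+17+12+27+22 = 124
00-W6-H6-K6-P8-V1-00: 25+21+17+25+27+32 = 147
00-W6-P8-V1-H6-K6-00: 25+19+27+29+17+21 = 138
00-W6-P8-V1-K6-H6-00: 25+19+27+12+17+4 = 104
… (46 more)
00-V1-K6-W6-P8-H6-00: 32+12+6+19+18+4 = 91  ← best
The minimum is 91.
One optimal route: 00 → V1 → K6 → W6 → P8 → H6 → 00 (or its reverse).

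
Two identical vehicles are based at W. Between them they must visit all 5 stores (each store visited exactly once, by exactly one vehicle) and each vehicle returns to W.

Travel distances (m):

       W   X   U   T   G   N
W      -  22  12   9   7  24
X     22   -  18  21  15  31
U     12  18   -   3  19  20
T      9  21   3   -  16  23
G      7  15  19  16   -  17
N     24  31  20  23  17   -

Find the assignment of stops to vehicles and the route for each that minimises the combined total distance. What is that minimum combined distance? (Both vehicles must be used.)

There are 2^4 − 1 = 15 ways to divide the 5 stops into two non-empty groups. For each, the best each vehicle can do is its own shortest tour through its group:
  {X} + {U, T, G, N}: 44 + 56 = 100
  {U} + {X, T, G, N}: 24 + 85 = 109
  {X, U} + {T, G, N}: 52 + 56 = 108
  {T} + {X, U, G, N}: 18 + 84 = 102
  {X, T} + {U, G, N}: 52 + 56 = 108
  {U, T} + {X, G, N}: 24 + 77 = 101
  … (15 splits in total)
  {G} + {X, U, T, N}: 14 + 85 = 99  ← best
Best: vehicle 1 W → G → W = 14; vehicle 2 W → X → N → U → T → W = 85; combined 99.

99 m — the smallest possible combined total.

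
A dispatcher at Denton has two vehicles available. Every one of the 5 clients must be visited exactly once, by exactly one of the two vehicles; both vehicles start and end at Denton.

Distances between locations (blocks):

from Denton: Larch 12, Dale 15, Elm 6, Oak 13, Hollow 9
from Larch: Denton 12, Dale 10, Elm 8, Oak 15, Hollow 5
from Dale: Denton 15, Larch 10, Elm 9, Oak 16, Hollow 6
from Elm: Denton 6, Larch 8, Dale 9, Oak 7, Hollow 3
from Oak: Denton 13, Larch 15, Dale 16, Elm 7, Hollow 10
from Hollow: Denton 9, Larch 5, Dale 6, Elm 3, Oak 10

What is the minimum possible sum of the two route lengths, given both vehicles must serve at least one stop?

Check every non-empty split of the stops between the two vehicles; for each half take its own optimal tour:
  {Larch} + {Dale, Elm, Oak, Hollow}: 24 + 44 = 68
  {Dale} + {Larch, Elm, Oak, Hollow}: 30 + 40 = 70
  {Larch, Dale} + {Elm, Oak, Hollow}: 37 + 32 = 69
  {Elm} + {Larch, Dale, Oak, Hollow}: 12 + 51 = 63
  {Larch, Elm} + {Dale, Oak, Hollow}: 26 + 44 = 70
  {Dale, Elm} + {Larch, Oak, Hollow}: 30 + 40 = 70
  … (15 splits in total)
Best: vehicle 1 Denton → Elm → Denton = 12; vehicle 2 Denton → Larch → Dale → Hollow → Oak → Denton = 51; combined 63.

Minimum combined distance: 63 blocks.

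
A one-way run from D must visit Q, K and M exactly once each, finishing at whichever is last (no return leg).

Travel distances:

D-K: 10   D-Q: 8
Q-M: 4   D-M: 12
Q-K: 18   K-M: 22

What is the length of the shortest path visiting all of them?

Shortest open route: 32.

There are 3! = 6 possible orderings.
D - Q - K - M: 8+18+22 = 48
D - Q - M - K: 8+4+22 = 34
D - K - Q - M: 10+18+4 = 32
D - K - M - Q: 10+22+4 = 36
D - M - Q - K: 12+4+18 = 34
D - M - K - Q: 12+22+18 = 52
The minimum is 32.
One shortest path: D → K → Q → M.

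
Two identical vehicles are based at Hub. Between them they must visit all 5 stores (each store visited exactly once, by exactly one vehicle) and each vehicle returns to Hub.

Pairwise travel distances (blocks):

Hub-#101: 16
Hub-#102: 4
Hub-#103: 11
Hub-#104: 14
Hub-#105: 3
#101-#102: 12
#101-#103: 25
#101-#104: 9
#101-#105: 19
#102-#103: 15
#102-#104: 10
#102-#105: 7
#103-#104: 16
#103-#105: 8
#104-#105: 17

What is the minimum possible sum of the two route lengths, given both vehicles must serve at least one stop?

There are 2^4 − 1 = 15 ways to divide the 5 stops into two non-empty groups. For each, the best each vehicle can do is its own shortest tour through its group:
  {#101} + {#102, #103, #104, #105}: 32 + 41 = 73
  {#102} + {#101, #103, #104, #105}: 8 + 52 = 60
  {#101, #102} + {#103, #104, #105}: 32 + 41 = 73
  {#103} + {#101, #102, #104, #105}: 22 + 45 = 67
  {#101, #103} + {#102, #104, #105}: 52 + 34 = 86
  {#102, #103} + {#101, #104, #105}: 30 + 45 = 75
  … (15 splits in total)
  {#101, #102, #103, #104} + {#105}: 52 + 6 = 58  ← best
Best: vehicle 1 Hub → #102 → #101 → #104 → #103 → Hub = 52; vehicle 2 Hub → #105 → Hub = 6; combined 58.

58 blocks — the smallest possible combined total.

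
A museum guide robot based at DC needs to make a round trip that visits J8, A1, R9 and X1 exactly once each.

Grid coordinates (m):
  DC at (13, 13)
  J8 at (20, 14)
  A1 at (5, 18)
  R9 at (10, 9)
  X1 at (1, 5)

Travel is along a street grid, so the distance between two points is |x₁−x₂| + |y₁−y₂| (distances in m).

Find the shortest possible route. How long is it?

64 m — the shortest possible round trip.

There are 12 distinct closed tours to check (reversals are equivalent).
DC-J8-A1-R9-X1-DC: 8+19+14+13+20 = 74
DC-J8-A1-X1-R9-DC: 8+19+17+13+7 = 64
DC-J8-R9-A1-X1-DC: 8+15+14+17+20 = 74
DC-J8-R9-X1-A1-DC: 8+15+13+17+13 = 66
DC-J8-X1-A1-R9-DC: 8+28+17+14+7 = 74
DC-J8-X1-R9-A1-DC: 8+28+13+14+13 = 76
DC-A1-J8-R9-X1-DC: 13+19+15+13+20 = 80
DC-A1-J8-X1-R9-DC: 13+19+28+13+7 = 80
DC-A1-R9-J8-X1-DC: 13+14+15+28+20 = 90
DC-A1-X1-J8-R9-DC: 13+17+28+15+7 = 80
DC-R9-J8-A1-X1-DC: 7+15+19+17+20 = 78
DC-R9-A1-J8-X1-DC: 7+14+19+28+20 = 88
The minimum is 64.
One optimal route: DC → J8 → A1 → X1 → R9 → DC (or its reverse).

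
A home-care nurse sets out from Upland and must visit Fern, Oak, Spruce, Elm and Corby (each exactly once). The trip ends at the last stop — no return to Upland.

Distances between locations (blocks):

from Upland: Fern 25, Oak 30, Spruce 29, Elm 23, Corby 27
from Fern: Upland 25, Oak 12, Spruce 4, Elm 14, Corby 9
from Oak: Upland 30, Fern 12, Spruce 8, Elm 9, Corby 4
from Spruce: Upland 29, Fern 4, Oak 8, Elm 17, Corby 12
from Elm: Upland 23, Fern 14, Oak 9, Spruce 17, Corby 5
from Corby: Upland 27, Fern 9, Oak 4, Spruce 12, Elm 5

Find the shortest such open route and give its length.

Shortest open route: 44 blocks.

There are 5! = 120 possible orderings.
Upland - Fern - Oak - Spruce - Elm - Corby: 25+12+8+17+5 = 67
Upland - Fern - Oak - Spruce - Corby - Elm: 25+12+8+12+5 = 62
Upland - Fern - Oak - Elm - Spruce - Corby: 25+12+9+17+12 = 75
Upland - Fern - Oak - Elm - Corby - Spruce: 25+12+9+5+12 = 63
Upland - Fern - Oak - Corby - Spruce - Elm: 25+12+4+12+17 = 70
Upland - Fern - Oak - Corby - Elm - Spruce: 25+12+4+5+17 = 63
Upland - Fern - Spruce - Oak - Elm - Corby: 25+4+8+9+5 = 51
Upland - Fern - Spruce - Oak - Corby - Elm: 25+4+8+4+5 = 46
Upland - Fern - Spruce - Elm - Oak - Corby: 25+4+17+9+4 = 59
Upland - Fern - Spruce - Elm - Corby - Oak: 25+4+17+5+4 = 55
Upland - Fern - Spruce - Corby - Oak - Elm: 25+4+12+4+9 = 54
Upland - Fern - Spruce - Corby - Elm - Oak: 25+4+12+5+9 = 55
Upland - Fern - Elm - Oak - Spruce - Corby: 25+14+9+8+12 = 68
Upland - Fern - Elm - Oak - Corby - Spruce: 25+14+9+4+12 = 64
… (106 more)
Upland - Elm - Corby - Oak - Spruce - Fern: 23+5+4+8+4 = 44  ← best
The minimum is 44.
One shortest path: Upland → Elm → Corby → Oak → Spruce → Fern.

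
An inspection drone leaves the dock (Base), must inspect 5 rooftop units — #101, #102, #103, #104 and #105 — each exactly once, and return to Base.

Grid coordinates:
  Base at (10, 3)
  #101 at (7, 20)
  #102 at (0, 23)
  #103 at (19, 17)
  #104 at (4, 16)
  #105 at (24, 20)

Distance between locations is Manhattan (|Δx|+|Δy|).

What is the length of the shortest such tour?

Minimum total distance: 88.

There are 60 distinct closed tours to check (reversals are equivalent).
Base→#101→#102→#103→#104→#105→Base: 20+10+25+16+24+31 = 126
Base→#101→#102→#103→#105→#104→Base: 20+10+25+8+24+19 = 106
Base→#101→#102→#104→#103→#105→Base: 20+10+11+16+8+31 = 96
Base→#101→#102→#104→#105→#103→Base: 20+10+11+24+8+23 = 96
Base→#101→#102→#105→#103→#104→Base: 20+10+27+8+16+19 = 100
Base→#101→#102→#105→#104→#103→Base: 20+10+27+24+16+23 = 120
Base→#101→#103→#102→#104→#105→Base: 20+15+25+11+24+31 = 126
Base→#101→#103→#102→#105→#104→Base: 20+15+25+27+24+19 = 130
Base→#101→#103→#104→#102→#105→Base: 20+15+16+11+27+31 = 120
Base→#101→#103→#104→#105→#102→Base: 20+15+16+24+27+30 = 132
Base→#101→#103→#105→#102→#104→Base: 20+15+8+27+11+19 = 100
Base→#101→#103→#105→#104→#102→Base: 20+15+8+24+11+30 = 108
Base→#101→#104→#102→#103→#105→Base: 20+7+11+25+8+31 = 102
Base→#101→#104→#102→#105→#103→Base: 20+7+11+27+8+23 = 96
… (46 more)
Base→#103→#105→#101→#102→#104→Base: 23+8+17+10+11+19 = 88  ← best
The minimum is 88.
One optimal route: Base → #103 → #105 → #101 → #102 → #104 → Base (or its reverse).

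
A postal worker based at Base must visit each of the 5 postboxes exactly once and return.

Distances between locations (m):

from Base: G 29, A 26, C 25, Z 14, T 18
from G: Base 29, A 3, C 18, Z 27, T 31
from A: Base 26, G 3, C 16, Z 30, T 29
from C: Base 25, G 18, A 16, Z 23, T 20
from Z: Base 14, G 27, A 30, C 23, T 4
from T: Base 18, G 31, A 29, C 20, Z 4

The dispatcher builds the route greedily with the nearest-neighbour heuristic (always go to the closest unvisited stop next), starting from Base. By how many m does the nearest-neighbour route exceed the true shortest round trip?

The nearest-neighbour route is 1 m longer than optimal.

From Base: Z=14, T=18, C=25, A=26, G=29 → choose Z (14).
From Z: T=4, C=23, G=27, A=30 → choose T (4).
From T: C=20, A=29, G=31 → choose C (20).
From C: A=16, G=18 → choose A (16).
From A: G=3 → choose G (3).
NN route Base → Z → T → C → A → G → Base costs 86.
Optimal: Base → A → G → C → T → Z → Base costs 85 (by enumerating all 60 distinct tours).
Excess = 86 − 85 = 1.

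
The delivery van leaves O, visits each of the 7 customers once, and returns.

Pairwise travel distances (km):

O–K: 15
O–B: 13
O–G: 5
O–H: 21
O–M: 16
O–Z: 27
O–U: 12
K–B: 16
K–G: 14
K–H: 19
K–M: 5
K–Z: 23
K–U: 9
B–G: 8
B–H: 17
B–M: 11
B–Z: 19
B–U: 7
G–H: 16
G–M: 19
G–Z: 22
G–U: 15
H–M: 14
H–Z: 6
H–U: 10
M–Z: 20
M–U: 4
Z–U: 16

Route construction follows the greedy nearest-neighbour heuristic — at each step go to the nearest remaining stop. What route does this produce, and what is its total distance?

Nearest-neighbour total = 81 km; route O → G → B → U → M → K → H → Z → O.

At O the remaining stops are G 5, U 12, B 13, K 15, M 16, H 21, Z 27; go to G.
At G the remaining stops are B 8, K 14, U 15, H 16, M 19, Z 22; go to B.
At B the remaining stops are U 7, M 11, K 16, H 17, Z 19; go to U.
At U the remaining stops are M 4, K 9, H 10, Z 16; go to M.
At M the remaining stops are K 5, H 14, Z 20; go to K.
At K the remaining stops are H 19, Z 23; go to H.
At H the remaining stops are Z 6; go to Z.
Return Z→O: 27.
Total = 5 + 8 + 7 + 4 + 5 + 19 + 6 + 27 = 81.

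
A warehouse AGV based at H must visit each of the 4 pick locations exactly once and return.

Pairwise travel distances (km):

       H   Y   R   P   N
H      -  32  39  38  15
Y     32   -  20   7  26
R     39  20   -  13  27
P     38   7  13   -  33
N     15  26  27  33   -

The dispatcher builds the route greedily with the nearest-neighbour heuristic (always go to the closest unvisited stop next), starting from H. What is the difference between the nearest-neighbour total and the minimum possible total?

Excess over optimum: 6 km.

From H: N=15, Y=32, P=38, R=39 → choose N (15).
From N: Y=26, R=27, P=33 → choose Y (26).
From Y: P=7, R=20 → choose P (7).
From P: R=13 → choose R (13).
NN route H → N → Y → P → R → H costs 100.
Optimal: H → Y → P → R → N → H costs 94 (by enumerating all 12 distinct tours).
Excess = 100 − 94 = 6.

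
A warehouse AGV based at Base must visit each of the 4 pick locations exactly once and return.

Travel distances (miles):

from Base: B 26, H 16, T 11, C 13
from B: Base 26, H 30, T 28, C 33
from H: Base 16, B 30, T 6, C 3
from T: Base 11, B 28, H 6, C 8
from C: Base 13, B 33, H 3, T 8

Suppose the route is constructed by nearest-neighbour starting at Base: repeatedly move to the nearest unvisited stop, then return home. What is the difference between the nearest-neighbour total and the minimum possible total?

3 miles longer than the optimal tour.

Base: T=11, C=13, H=16, B=26 ⇒ T
T: H=6, C=8, B=28 ⇒ H
H: C=3, B=30 ⇒ C
C: B=33 ⇒ B
NN route Base → T → H → C → B → Base costs 79.
Optimal: Base → B → T → H → C → Base costs 76 (by enumerating all 12 distinct tours).
Excess = 79 − 76 = 3.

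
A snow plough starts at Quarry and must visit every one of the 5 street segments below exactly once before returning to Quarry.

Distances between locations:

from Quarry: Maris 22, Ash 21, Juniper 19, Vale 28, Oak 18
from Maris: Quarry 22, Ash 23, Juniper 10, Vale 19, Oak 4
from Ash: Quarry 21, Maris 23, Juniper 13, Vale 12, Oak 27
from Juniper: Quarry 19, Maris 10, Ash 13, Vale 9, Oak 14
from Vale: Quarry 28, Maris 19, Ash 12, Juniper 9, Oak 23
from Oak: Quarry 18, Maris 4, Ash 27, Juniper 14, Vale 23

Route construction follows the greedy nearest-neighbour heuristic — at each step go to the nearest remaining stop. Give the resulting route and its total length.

At Quarry the remaining stops are Oak 18, Juniper 19, Ash 21, Maris 22, Vale 28; go to Oak.
At Oak the remaining stops are Maris 4, Juniper 14, Vale 23, Ash 27; go to Maris.
At Maris the remaining stops are Juniper 10, Vale 19, Ash 23; go to Juniper.
At Juniper the remaining stops are Vale 9, Ash 13; go to Vale.
At Vale the remaining stops are Ash 12; go to Ash.
Return Ash→Quarry: 21.
Total = 18 + 4 + 10 + 9 + 12 + 21 = 74.

Total distance 74 via the nearest-neighbour route Quarry → Oak → Maris → Juniper → Vale → Ash → Quarry.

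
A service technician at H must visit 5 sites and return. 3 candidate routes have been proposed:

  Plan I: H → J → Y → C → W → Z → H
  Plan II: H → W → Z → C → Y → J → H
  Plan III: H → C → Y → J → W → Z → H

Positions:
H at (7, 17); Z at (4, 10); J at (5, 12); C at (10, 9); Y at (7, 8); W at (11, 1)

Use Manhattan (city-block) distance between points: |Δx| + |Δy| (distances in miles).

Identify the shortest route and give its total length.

Shortest is Plan I, total 52 miles.

Plan I: 7 + 6 + 4 + 9 + 16 + 10 = 52
Plan II: 20 + 16 + 7 + 4 + 6 + 7 = 60
Plan III: 11 + 4 + 6 + 17 + 16 + 10 = 64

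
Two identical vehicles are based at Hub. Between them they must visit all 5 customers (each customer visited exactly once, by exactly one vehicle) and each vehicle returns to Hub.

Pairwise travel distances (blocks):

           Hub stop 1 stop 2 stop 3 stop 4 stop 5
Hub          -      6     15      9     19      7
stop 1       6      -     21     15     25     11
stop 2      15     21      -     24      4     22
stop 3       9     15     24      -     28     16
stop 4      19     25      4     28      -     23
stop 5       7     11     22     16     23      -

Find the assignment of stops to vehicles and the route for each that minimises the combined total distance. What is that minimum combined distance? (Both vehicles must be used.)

Minimum combined distance: 77 blocks.

Check every non-empty split of the stops between the two vehicles; for each half take its own optimal tour:
  {stop 1} + {stop 2, stop 3, stop 4, stop 5}: 12 + 67 = 79
  {stop 2} + {stop 1, stop 3, stop 4, stop 5}: 30 + 77 = 107
  {stop 1, stop 2} + {stop 3, stop 4, stop 5}: 42 + 67 = 109
  {stop 3} + {stop 1, stop 2, stop 4, stop 5}: 18 + 59 = 77
  {stop 1, stop 3} + {stop 2, stop 4, stop 5}: 30 + 49 = 79
  {stop 2, stop 3} + {stop 1, stop 4, stop 5}: 48 + 59 = 107
  … (15 splits in total)
Best: vehicle 1 Hub → stop 3 → Hub = 18; vehicle 2 Hub → stop 1 → stop 5 → stop 4 → stop 2 → Hub = 59; combined 77.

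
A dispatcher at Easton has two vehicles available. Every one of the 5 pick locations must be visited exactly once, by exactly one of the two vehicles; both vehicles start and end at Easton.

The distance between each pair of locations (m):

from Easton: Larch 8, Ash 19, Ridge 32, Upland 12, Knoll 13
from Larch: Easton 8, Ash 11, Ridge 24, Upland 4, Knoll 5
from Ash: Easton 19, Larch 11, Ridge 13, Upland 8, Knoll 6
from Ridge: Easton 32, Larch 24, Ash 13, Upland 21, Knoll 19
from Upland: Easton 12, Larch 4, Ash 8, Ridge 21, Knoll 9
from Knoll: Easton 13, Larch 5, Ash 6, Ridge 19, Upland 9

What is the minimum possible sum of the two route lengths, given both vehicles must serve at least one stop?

Try each way of splitting the stops between the two vehicles (each non-empty) and, for each split, find the best tour for each vehicle:
  {Larch} + {Ash, Ridge, Upland, Knoll}: 16 + 65 = 81
  {Ash} + {Larch, Ridge, Upland, Knoll}: 38 + 65 = 103
  {Larch, Ash} + {Ridge, Upland, Knoll}: 38 + 65 = 103
  {Ridge} + {Larch, Ash, Upland, Knoll}: 64 + 39 = 103
  {Larch, Ridge} + {Ash, Upland, Knoll}: 64 + 39 = 103
  {Ash, Ridge} + {Larch, Upland, Knoll}: 64 + 34 = 98
  … (15 splits in total)
Best: vehicle 1 Easton → Larch → Easton = 16; vehicle 2 Easton → Upland → Ash → Ridge → Knoll → Easton = 65; combined 81.

81 m — the smallest possible combined total.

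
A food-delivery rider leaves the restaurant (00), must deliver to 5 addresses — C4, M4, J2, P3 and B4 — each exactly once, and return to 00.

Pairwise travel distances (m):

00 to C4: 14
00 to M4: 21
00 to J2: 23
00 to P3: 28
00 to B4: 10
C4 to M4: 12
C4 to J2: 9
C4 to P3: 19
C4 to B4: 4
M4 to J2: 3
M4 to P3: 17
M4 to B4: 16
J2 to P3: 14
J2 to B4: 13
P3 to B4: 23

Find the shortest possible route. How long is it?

71 m — the shortest possible round trip.

With 5 stops there are 5!/2 = 60 distinct round trips (a route and its reverse cost the same).
00→C4→M4→J2→P3→B4→00: 14+12+3+14+23+10 = 76
00→C4→M4→J2→B4→P3→00: 14+12+3+13+23+28 = 93
00→C4→M4→P3→J2→B4→00: 14+12+17+14+13+10 = 80
00→C4→M4→P3→B4→J2→00: 14+12+17+23+13+23 = 102
00→C4→M4→B4→J2→P3→00: 14+12+16+13+14+28 = 97
00→C4→M4→B4→P3→J2→00: 14+12+16+23+14+23 = 102
00→C4→J2→M4→P3→B4→00: 14+9+3+17+23+10 = 76
00→C4→J2→M4→B4→P3→00: 14+9+3+16+23+28 = 93
00→C4→J2→P3→M4→B4→00: 14+9+14+17+16+10 = 80
00→C4→J2→P3→B4→M4→00: 14+9+14+23+16+21 = 97
00→C4→J2→B4→M4→P3→00: 14+9+13+16+17+28 = 97
00→C4→J2→B4→P3→M4→00: 14+9+13+23+17+21 = 97
00→C4→P3→M4→J2→B4→00: 14+19+17+3+13+10 = 76
00→C4→P3→M4→B4→J2→00: 14+19+17+16+13+23 = 102
… (46 more)
00→M4→J2→P3→C4→B4→00: 21+3+14+19+4+10 = 71  ← best
The minimum is 71.
One optimal route: 00 → M4 → J2 → P3 → C4 → B4 → 00 (or its reverse).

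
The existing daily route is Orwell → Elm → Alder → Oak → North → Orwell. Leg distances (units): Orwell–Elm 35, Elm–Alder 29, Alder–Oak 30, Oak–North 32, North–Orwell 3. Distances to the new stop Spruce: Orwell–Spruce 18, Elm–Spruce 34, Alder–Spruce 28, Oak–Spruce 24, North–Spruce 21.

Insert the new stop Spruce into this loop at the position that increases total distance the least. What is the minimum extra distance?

Minimum extra distance: 13, inserting Spruce between Oak and North.

Insertion cost between consecutive stops i–j is d(i,Spruce) + d(Spruce,j) − d(i,j):
  between Orwell and Elm: 18 + 34 − 35 = 17
  between Elm and Alder: 34 + 28 − 29 = 33
  between Alder and Oak: 28 + 24 − 30 = 22
  between Oak and North: 24 + 21 − 32 = 13
  between North and Orwell: 21 + 18 − 3 = 36
Cheapest insertion is between Oak and North, adding 13.
New total = 129 + 13 = 142.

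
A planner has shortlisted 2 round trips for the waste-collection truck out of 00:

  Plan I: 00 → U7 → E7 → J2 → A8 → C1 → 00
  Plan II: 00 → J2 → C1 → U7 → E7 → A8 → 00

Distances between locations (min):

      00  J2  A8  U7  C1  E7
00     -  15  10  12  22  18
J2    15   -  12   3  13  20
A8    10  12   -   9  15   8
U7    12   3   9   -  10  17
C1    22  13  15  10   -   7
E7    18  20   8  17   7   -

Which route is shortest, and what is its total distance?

Plan I: 12 + 17 + 20 + 12 + 15 + 22 = 98
Plan II: 15 + 13 + 10 + 17 + 8 + 10 = 73

Shortest is Plan II, total 73 min.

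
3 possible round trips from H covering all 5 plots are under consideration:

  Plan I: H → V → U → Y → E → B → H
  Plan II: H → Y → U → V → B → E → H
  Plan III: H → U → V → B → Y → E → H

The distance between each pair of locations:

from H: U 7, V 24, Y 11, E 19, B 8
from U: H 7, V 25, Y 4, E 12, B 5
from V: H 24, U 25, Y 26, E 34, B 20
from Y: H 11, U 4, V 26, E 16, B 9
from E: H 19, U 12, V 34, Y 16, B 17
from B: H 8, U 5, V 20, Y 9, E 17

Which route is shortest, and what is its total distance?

Plan I: 24 + 25 + 4 + 16 + 17 + 8 = 94
Plan II: 11 + 4 + 25 + 20 + 17 + 19 = 96
Plan III: 7 + 25 + 20 + 9 + 16 + 19 = 96

Shortest is Plan I, total 94.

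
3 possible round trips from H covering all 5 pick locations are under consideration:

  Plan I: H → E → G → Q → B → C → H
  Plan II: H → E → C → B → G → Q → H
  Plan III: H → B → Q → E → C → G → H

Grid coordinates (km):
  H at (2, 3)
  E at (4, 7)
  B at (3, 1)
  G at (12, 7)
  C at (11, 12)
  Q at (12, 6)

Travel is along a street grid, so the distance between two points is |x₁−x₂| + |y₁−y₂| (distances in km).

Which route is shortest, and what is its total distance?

58 km — Plan III is the shortest.

Plan I: 6 + 8 + 1 + 14 + 19 + 18 = 66
Plan II: 6 + 12 + 19 + 15 + 1 + 13 = 66
Plan III: 3 + 14 + 9 + 12 + 6 + 14 = 58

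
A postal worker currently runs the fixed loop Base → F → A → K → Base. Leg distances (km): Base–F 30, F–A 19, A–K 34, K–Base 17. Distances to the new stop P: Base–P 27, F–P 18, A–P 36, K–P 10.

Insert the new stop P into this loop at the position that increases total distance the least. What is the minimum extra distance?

Insertion cost between consecutive stops i–j is d(i,P) + d(P,j) − d(i,j):
  between Base and F: 27 + 18 − 30 = 15
  between F and A: 18 + 36 − 19 = 35
  between A and K: 36 + 10 − 34 = 12
  between K and Base: 10 + 27 − 17 = 20
Cheapest insertion is between A and K, adding 12.
New total = 100 + 12 = 112.

+12 km — insert P between A and K.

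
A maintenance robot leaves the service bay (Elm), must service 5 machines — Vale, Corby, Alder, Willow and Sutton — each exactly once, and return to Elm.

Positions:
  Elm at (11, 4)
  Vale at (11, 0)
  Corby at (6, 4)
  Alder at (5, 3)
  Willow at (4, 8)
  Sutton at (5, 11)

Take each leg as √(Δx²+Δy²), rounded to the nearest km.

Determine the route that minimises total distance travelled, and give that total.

28 km — the shortest possible round trip.

With 5 stops there are 5!/2 = 60 distinct round trips (a route and its reverse cost the same).
Elm → Vale → Corby → Alder → Willow → Sutton → Elm: 4+6+1+5+3+9 = 28
Elm → Vale → Corby → Alder → Sutton → Willow → Elm: 4+6+1+8+3+8 = 30
Elm → Vale → Corby → Willow → Alder → Sutton → Elm: 4+6+4+5+8+9 = 36
Elm → Vale → Corby → Willow → Sutton → Alder → Elm: 4+6+4+3+8+6 = 31
Elm → Vale → Corby → Sutton → Alder → Willow → Elm: 4+6+7+8+5+8 = 38
Elm → Vale → Corby → Sutton → Willow → Alder → Elm: 4+6+7+3+5+6 = 31
Elm → Vale → Alder → Corby → Willow → Sutton → Elm: 4+7+1+4+3+9 = 28
Elm → Vale → Alder → Corby → Sutton → Willow → Elm: 4+7+1+7+3+8 = 30
Elm → Vale → Alder → Willow → Corby → Sutton → Elm: 4+7+5+4+7+9 = 36
Elm → Vale → Alder → Willow → Sutton → Corby → Elm: 4+7+5+3+7+5 = 31
Elm → Vale → Alder → Sutton → Corby → Willow → Elm: 4+7+8+7+4+8 = 38
Elm → Vale → Alder → Sutton → Willow → Corby → Elm: 4+7+8+3+4+5 = 31
Elm → Vale → Willow → Corby → Alder → Sutton → Elm: 4+11+4+1+8+9 = 37
Elm → Vale → Willow → Corby → Sutton → Alder → Elm: 4+11+4+7+8+6 = 40
… (46 more)
The minimum is 28.
One optimal route: Elm → Vale → Corby → Alder → Willow → Sutton → Elm (or its reverse).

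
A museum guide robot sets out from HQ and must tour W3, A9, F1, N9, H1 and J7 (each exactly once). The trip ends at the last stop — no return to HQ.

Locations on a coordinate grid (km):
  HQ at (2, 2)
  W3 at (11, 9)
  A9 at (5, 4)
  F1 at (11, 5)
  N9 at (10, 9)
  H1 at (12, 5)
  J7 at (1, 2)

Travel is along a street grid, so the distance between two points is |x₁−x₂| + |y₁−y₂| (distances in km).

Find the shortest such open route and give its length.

There are 6! = 720 possible orderings.
HQ - W3 - A9 - F1 - N9 - H1 - J7: 16+11+7+5+6+14 = 59
HQ - W3 - A9 - F1 - N9 - J7 - H1: 16+11+7+5+16+14 = 69
HQ - W3 - A9 - F1 - H1 - N9 - J7: 16+11+7+1+6+16 = 57
HQ - W3 - A9 - F1 - H1 - J7 - N9: 16+11+7+1+14+16 = 65
HQ - W3 - A9 - F1 - J7 - N9 - H1: 16+11+7+13+16+6 = 69
HQ - W3 - A9 - F1 - J7 - H1 - N9: 16+11+7+13+14+6 = 67
HQ - W3 - A9 - N9 - F1 - H1 - J7: 16+11+10+5+1+14 = 57
HQ - W3 - A9 - N9 - F1 - J7 - H1: 16+11+10+5+13+14 = 69
… (712 more)
HQ - J7 - A9 - F1 - H1 - W3 - N9: 1+6+7+1+5+1 = 21  ← best
The minimum is 21.
One shortest path: HQ → J7 → A9 → F1 → H1 → W3 → N9.

Minimum one-way distance = 21 km.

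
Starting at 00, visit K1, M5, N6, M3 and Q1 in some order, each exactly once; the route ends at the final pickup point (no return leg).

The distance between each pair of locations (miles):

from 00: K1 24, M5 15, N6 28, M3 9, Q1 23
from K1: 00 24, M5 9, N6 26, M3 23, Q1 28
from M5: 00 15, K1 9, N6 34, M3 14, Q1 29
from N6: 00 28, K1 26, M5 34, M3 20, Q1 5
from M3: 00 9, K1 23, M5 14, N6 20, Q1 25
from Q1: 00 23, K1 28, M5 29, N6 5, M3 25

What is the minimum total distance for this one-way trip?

There are 5! = 120 possible orderings.
00→K1→M5→N6→M3→Q1: 24+9+34+20+25 = 112
00→K1→M5→N6→Q1→M3: 24+9+34+5+25 = 97
00→K1→M5→M3→N6→Q1: 24+9+14+20+5 = 72
00→K1→M5→M3→Q1→N6: 24+9+14+25+5 = 77
00→K1→M5→Q1→N6→M3: 24+9+29+5+20 = 87
00→K1→M5→Q1→M3→N6: 24+9+29+25+20 = 107
00→K1→N6→M5→M3→Q1: 24+26+34+14+25 = 123
00→K1→N6→M5→Q1→M3: 24+26+34+29+25 = 138
00→K1→N6→M3→M5→Q1: 24+26+20+14+29 = 113
00→K1→N6→M3→Q1→M5: 24+26+20+25+29 = 124
00→K1→N6→Q1→M5→M3: 24+26+5+29+14 = 98
00→K1→N6→Q1→M3→M5: 24+26+5+25+14 = 94
00→K1→M3→M5→N6→Q1: 24+23+14+34+5 = 100
00→K1→M3→M5→Q1→N6: 24+23+14+29+5 = 95
… (106 more)
00→M3→M5→K1→N6→Q1: 9+14+9+26+5 = 63  ← best
The minimum is 63.
One shortest path: 00 → M3 → M5 → K1 → N6 → Q1.

63 miles — the minimum one-way total.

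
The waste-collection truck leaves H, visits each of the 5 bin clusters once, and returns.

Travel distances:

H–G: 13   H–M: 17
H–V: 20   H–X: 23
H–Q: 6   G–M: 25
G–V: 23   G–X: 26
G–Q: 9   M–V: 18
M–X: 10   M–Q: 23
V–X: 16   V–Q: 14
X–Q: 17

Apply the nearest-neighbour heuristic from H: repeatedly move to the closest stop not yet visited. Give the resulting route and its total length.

H → [Q:6 / G:13 / M:17 / V:20 / X:23] → Q (6)
Q → [G:9 / V:14 / X:17 / M:23] → G (9)
G → [V:23 / M:25 / X:26] → V (23)
V → [X:16 / M:18] → X (16)
X → [M:10] → M (10)
Return M→H: 17.
Total = 6 + 9 + 23 + 16 + 10 + 17 = 81.

Nearest-neighbour total = 81; route H → Q → G → V → X → M → H.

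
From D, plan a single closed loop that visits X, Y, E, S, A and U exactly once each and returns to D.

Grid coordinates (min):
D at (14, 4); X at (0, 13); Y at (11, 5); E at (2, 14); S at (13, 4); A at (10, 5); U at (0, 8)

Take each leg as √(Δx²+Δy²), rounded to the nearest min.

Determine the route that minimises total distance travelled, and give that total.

Shortest round trip = 37 min.

With 6 stops there are 6!/2 = 360 distinct round trips (a route and its reverse cost the same).
D - X - Y - E - S - A - U - D: 17+14+13+15+3+10+15 = 87
D - X - Y - E - S - U - A - D: 17+14+13+15+14+10+4 = 87
D - X - Y - E - A - S - U - D: 17+14+13+12+3+14+15 = 88
D - X - Y - E - A - U - S - D: 17+14+13+12+10+14+1 = 81
D - X - Y - E - U - S - A - D: 17+14+13+6+14+3+4 = 71
D - X - Y - E - U - A - S - D: 17+14+13+6+10+3+1 = 64
D - X - Y - S - E - A - U - D: 17+14+2+15+12+10+15 = 85
D - X - Y - S - E - U - A - D: 17+14+2+15+6+10+4 = 68
… (352 more)
D - Y - E - X - U - A - S - D: 3+13+2+5+10+3+1 = 37  ← best
The minimum is 37.
One optimal route: D → Y → E → X → U → A → S → D (or its reverse).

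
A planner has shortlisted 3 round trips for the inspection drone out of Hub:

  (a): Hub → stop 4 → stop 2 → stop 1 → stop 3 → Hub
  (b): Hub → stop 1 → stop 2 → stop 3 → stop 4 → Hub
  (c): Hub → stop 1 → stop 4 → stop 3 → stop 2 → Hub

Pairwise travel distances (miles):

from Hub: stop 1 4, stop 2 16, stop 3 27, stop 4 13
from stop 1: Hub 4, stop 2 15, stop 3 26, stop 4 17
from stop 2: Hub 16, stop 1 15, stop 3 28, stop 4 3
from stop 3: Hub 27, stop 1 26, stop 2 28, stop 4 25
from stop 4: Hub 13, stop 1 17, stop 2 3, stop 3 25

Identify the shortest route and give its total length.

(a): 13 + 3 + 15 + 26 + 27 = 84
(b): 4 + 15 + 28 + 25 + 13 = 85
(c): 4 + 17 + 25 + 28 + 16 = 90

Shortest is (a), total 84 miles.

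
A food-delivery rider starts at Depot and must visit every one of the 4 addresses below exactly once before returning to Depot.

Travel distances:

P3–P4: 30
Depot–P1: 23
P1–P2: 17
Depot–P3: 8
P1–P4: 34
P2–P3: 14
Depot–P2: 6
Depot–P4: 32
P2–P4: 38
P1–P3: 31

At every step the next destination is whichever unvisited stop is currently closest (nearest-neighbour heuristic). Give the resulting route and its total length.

Total distance 107 via the nearest-neighbour route Depot → P2 → P3 → P4 → P1 → Depot.

From Depot: distances to unvisited — P2=6, P3=8, P1=23, P4=32. Nearest is P2 (6).
From P2: distances to unvisited — P3=14, P1=17, P4=38. Nearest is P3 (14).
From P3: distances to unvisited — P4=30, P1=31. Nearest is P4 (30).
From P4: distances to unvisited — P1=34. Nearest is P1 (34).
Return P1→Depot: 23.
Total = 6 + 14 + 30 + 34 + 23 = 107.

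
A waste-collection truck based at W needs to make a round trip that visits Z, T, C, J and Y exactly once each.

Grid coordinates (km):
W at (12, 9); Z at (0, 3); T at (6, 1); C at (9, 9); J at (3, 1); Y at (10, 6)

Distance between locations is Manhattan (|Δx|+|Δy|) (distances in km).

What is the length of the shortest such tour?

Minimum total distance: 40 km.

W-Z-T-C-J-Y-W: 18+8+11+14+12+5 = 68
W-Z-T-C-Y-J-W: 18+8+11+4+12+17 = 70
W-Z-T-J-C-Y-W: 18+8+3+14+4+5 = 52
W-Z-T-J-Y-C-W: 18+8+3+12+4+3 = 48
W-Z-T-Y-C-J-W: 18+8+9+4+14+17 = 70
W-Z-T-Y-J-C-W: 18+8+9+12+14+3 = 64
W-Z-C-T-J-Y-W: 18+15+11+3+12+5 = 64
W-Z-C-T-Y-J-W: 18+15+11+9+12+17 = 82
W-Z-C-J-T-Y-W: 18+15+14+3+9+5 = 64
W-Z-C-J-Y-T-W: 18+15+14+12+9+14 = 82
W-Z-C-Y-T-J-W: 18+15+4+9+3+17 = 66
W-Z-C-Y-J-T-W: 18+15+4+12+3+14 = 66
W-Z-J-T-C-Y-W: 18+5+3+11+4+5 = 46
W-Z-J-T-Y-C-W: 18+5+3+9+4+3 = 42
… (46 more)
W-C-Z-J-T-Y-W: 3+15+5+3+9+5 = 40  ← best
The minimum is 40.
One optimal route: W → C → Z → J → T → Y → W (or its reverse).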